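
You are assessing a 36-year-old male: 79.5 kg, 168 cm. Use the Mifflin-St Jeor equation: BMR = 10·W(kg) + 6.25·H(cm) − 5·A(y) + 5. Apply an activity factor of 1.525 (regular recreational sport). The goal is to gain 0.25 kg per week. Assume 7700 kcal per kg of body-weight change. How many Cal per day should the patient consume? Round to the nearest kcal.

Mifflin-St Jeor (male): BMR = 10(79.5) + 6.25(168) − 5(36) + 5 = 795 + 1050 − 180 + 5 = 1670 kcal/day.
TEE = 1670 × 1.525 = 2546.75 kcal/day.
Required daily surplus = 0.25 × 7700 ÷ 7 = 275 kcal/day.
Target intake = 2546.75 + 275 = 2821.75 kcal/day.

2822 Cal per day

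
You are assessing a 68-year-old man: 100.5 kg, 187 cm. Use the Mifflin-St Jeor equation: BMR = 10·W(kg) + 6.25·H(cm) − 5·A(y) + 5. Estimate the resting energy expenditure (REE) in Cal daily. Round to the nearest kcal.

1839 Cal daily

Mifflin-St Jeor (male): BMR = 10(100.5) + 6.25(187) − 5(68) + 5 = 1005 + 1168.75 − 340 + 5 = 1838.75 kcal/day.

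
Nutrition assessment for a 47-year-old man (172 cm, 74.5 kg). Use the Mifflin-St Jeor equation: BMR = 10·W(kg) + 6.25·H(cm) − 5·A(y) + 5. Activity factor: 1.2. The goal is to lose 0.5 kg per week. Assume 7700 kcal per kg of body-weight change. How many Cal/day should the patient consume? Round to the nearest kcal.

Mifflin-St Jeor (male): BMR = 10(74.5) + 6.25(172) − 5(47) + 5 = 745 + 1075 − 235 + 5 = 1590 kcal/day.
TEE = 1590 × 1.2 = 1908 kcal/day.
Required daily deficit = 0.5 × 7700 ÷ 7 = 550 kcal/day.
Target intake = 1908 − 550 = 1358 kcal/day.

1358 Cal/day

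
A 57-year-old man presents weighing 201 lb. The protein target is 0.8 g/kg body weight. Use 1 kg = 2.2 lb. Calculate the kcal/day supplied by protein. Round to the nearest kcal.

Weight in kg = 201 ÷ 2.2 = 91.3636 kg.
Protein = 0.8 g/kg × 91.3636 kg = 73.0909 g/day.
Protein energy = 73.0909 g × 4 kcal/g = 292.3636 kcal/day.

292 kcal/day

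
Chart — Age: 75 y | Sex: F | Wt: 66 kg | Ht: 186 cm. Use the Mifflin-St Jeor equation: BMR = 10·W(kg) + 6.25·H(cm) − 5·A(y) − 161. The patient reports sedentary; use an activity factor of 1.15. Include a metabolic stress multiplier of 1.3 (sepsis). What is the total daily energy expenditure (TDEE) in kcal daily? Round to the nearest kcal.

Mifflin-St Jeor (female): BMR = 10(66) + 6.25(186) − 5(75) − 161 = 660 + 1162.5 − 375 − 161 = 1286.5 kcal/day.
TEE = BMR × activity factor = 1286.5 × 1.15 = 1479.475 kcal/day.
Apply stress factor: 1479.475 × 1.3 = 1923.3175 kcal/day.

1923 kcal daily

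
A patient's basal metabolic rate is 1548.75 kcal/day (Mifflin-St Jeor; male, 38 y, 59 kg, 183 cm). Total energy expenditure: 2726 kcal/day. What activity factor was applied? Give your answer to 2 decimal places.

1.76

Activity factor = TEE ÷ BMR = 2726 ÷ 1548.75 = 1.76.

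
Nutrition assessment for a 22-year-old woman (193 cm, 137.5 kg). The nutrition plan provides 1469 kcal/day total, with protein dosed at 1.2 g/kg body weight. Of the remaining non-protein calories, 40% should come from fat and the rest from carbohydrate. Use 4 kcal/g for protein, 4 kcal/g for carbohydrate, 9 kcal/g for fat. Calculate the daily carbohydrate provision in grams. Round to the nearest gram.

Protein = 1.2 × 137.5 = 165 g → 165 × 4 = 660 kcal.
Non-protein calories = 1469 − 660 = 809 kcal.
Fat: 40% × 809 = 323.6 kcal; carbohydrate: 485.4 kcal.
Carbohydrate: 485.4 kcal ÷ 4 kcal/g = 121.35 g.

121 g/day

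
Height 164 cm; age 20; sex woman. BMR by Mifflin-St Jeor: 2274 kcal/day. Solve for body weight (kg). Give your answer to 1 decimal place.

2274 = 10·W + 6.25(164) − 5(20) − 161
10·W = 2274 − 764 = 1510, so W = 151 kg.

151.0 kg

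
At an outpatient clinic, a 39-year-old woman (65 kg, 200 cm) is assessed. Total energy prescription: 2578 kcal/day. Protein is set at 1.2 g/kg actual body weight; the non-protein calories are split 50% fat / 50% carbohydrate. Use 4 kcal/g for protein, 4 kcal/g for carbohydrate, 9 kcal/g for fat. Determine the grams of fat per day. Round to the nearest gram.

126 g/day

Protein = 1.2 × 65 = 78 g → 78 × 4 = 312 kcal.
Non-protein calories = 2578 − 312 = 2266 kcal.
Fat: 50% × 2266 = 1133 kcal; carbohydrate: 1133 kcal.
Fat: 1133 kcal ÷ 9 kcal/g = 125.8889 g.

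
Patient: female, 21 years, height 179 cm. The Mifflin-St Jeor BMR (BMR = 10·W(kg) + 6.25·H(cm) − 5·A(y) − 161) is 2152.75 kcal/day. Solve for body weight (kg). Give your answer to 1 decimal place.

2152.75 = 10·W + 6.25(179) − 5(21) − 161
10·W = 2152.75 − 852.75 = 1300, so W = 130 kg.

130.0 kg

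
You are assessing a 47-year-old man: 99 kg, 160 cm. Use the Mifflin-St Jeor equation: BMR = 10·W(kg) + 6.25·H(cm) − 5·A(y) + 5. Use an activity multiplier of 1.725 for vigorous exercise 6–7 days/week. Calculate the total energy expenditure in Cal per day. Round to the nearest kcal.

3036 Cal per day

Mifflin-St Jeor (male): BMR = 10(99) + 6.25(160) − 5(47) + 5 = 990 + 1000 − 235 + 5 = 1760 kcal/day.
TEE = BMR × activity factor = 1760 × 1.725 = 3036 kcal/day.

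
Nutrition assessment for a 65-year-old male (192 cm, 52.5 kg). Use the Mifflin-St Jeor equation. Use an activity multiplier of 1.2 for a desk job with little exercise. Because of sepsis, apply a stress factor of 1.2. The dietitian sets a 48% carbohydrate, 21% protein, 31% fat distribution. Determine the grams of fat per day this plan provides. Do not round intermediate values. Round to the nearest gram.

Mifflin-St Jeor (male): BMR = 10(52.5) + 6.25(192) − 5(65) + 5 = 525 + 1200 − 325 + 5 = 1405 kcal/day.
TEE = 1405 × 1.2 = 1686 kcal/day.
With stress factor 1.2: 1686 × 1.2 = 2023.2 kcal/day.
Fat energy = 31% × 2023.2 = 627.192 kcal.
Fat = 627.192 ÷ 9 kcal/g = 69.688 g.

70 g/day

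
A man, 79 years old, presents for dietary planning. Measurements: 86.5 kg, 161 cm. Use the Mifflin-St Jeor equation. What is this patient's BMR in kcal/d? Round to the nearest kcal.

Mifflin-St Jeor (male): BMR = 10(86.5) + 6.25(161) − 5(79) + 5 = 865 + 1006.25 − 395 + 5 = 1481.25 kcal/day.

1481 kcal/d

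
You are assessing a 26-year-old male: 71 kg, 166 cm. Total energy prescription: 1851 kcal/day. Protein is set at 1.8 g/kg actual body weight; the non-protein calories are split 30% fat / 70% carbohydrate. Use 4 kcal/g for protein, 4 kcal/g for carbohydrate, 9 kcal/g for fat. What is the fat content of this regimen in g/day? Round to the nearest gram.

45 g/day

Protein = 1.8 × 71 = 127.8 g → 127.8 × 4 = 511.2 kcal.
Non-protein calories = 1851 − 511.2 = 1339.8 kcal.
Fat: 30% × 1339.8 = 401.94 kcal; carbohydrate: 937.86 kcal.
Fat: 401.94 kcal ÷ 9 kcal/g = 44.66 g.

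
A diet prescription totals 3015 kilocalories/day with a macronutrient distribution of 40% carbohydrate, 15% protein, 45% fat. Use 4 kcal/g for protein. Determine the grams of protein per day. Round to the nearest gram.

Protein energy = 15% × 3015 = 452.25 kcal.
At 4 kcal/g: 452.25 ÷ 4 = 113.0625 g.

113 g/day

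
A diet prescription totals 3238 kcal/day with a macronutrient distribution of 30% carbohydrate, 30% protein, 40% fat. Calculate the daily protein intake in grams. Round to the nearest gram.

Protein energy = 30% × 3238 = 971.4 kcal.
At 4 kcal/g: 971.4 ÷ 4 = 242.85 g.

243 g/day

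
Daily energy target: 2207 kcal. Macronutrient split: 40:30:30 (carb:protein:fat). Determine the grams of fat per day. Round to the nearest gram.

74 g/day

Fat energy = 30% × 2207 = 662.1 kcal.
At 9 kcal/g: 662.1 ÷ 9 = 73.5667 g.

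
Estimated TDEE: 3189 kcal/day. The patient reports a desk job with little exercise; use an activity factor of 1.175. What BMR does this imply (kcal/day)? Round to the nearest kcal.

2714 kcal/day

BMR = TEE ÷ activity factor = 3189 ÷ 1.175 = 2714.0426 kcal/day.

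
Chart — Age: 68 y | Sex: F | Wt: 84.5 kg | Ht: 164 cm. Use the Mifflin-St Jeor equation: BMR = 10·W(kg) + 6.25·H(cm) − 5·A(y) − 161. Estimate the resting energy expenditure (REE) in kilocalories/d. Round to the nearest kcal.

1369 kilocalories/d

Mifflin-St Jeor (female): BMR = 10(84.5) + 6.25(164) − 5(68) − 161 = 845 + 1025 − 340 − 161 = 1369 kcal/day.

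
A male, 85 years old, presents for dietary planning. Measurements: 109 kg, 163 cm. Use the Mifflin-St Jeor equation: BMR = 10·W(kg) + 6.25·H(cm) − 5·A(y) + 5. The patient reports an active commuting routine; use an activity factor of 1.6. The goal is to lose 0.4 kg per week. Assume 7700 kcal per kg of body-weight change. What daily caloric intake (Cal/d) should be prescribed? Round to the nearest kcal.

Mifflin-St Jeor (male): BMR = 10(109) + 6.25(163) − 5(85) + 5 = 1090 + 1018.75 − 425 + 5 = 1688.75 kcal/day.
TEE = 1688.75 × 1.6 = 2702 kcal/day.
Required daily deficit = 0.4 × 7700 ÷ 7 = 440 kcal/day.
Target intake = 2702 − 440 = 2262 kcal/day.

2262 Cal/d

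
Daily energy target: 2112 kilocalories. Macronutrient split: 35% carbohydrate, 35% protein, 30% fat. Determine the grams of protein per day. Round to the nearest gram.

Protein energy = 35% × 2112 = 739.2 kcal.
At 4 kcal/g: 739.2 ÷ 4 = 184.8 g.

185 g/day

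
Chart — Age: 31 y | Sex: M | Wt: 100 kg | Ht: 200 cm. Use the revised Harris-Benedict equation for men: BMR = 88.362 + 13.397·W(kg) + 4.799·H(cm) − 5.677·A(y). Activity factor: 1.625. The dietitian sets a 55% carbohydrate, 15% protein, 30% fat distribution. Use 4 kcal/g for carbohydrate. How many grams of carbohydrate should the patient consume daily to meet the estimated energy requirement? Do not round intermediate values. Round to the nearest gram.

Harris-Benedict: BMR = 88.362 + 13.397(100) + 4.799(200) − 5.677(31) = 2211.875 kcal/day.
TEE = 2211.875 × 1.625 = 3594.2969 kcal/day.
Carbohydrate energy = 55% × 3594.2969 = 1976.8633 kcal.
Carbohydrate = 1976.8633 ÷ 4 kcal/g = 494.2158 g.

494 g/day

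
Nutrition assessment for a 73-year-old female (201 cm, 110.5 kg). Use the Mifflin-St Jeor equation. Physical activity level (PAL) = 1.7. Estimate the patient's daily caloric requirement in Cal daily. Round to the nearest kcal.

Mifflin-St Jeor (female): BMR = 10(110.5) + 6.25(201) − 5(73) − 161 = 1105 + 1256.25 − 365 − 161 = 1835.25 kcal/day.
TEE = BMR × activity factor = 1835.25 × 1.7 = 3119.925 kcal/day.

3120 Cal daily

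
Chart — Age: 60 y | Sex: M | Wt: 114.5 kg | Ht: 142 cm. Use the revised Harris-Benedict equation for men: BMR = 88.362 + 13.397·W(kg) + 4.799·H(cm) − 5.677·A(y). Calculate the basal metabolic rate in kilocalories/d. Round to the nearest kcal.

1963 kilocalories/d

Harris-Benedict: BMR = 88.362 + 13.397(114.5) + 4.799(142) − 5.677(60) = 1963.1565 kcal/day.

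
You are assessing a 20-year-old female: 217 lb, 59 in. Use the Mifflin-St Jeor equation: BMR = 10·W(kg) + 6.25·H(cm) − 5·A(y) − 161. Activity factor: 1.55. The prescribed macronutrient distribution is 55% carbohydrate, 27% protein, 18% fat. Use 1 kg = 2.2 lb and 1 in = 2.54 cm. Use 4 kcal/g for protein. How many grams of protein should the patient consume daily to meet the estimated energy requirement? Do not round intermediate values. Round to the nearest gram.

174 g/day

Convert to metric: weight = 217 ÷ 2.2 = 98.6364 kg; height = 59 × 2.54 = 149.86 cm.
Mifflin-St Jeor (female): BMR = 10(98.6364) + 6.25(149.86) − 5(20) − 161 = 986.3636 + 936.625 − 100 − 161 = 1661.9886 kcal/day.
TEE = 1661.9886 × 1.55 = 2576.0824 kcal/day.
Protein energy = 27% × 2576.0824 = 695.5422 kcal.
Protein = 695.5422 ÷ 4 kcal/g = 173.8856 g.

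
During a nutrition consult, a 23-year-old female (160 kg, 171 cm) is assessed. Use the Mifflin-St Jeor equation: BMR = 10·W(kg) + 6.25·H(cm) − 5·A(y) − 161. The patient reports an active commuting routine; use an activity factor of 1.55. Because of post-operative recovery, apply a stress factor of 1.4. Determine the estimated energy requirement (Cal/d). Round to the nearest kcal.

Mifflin-St Jeor (female): BMR = 10(160) + 6.25(171) − 5(23) − 161 = 1600 + 1068.75 − 115 − 161 = 2392.75 kcal/day.
TEE = BMR × activity factor = 2392.75 × 1.55 = 3708.7625 kcal/day.
Apply stress factor: 3708.7625 × 1.4 = 5192.2675 kcal/day.

5192 Cal/d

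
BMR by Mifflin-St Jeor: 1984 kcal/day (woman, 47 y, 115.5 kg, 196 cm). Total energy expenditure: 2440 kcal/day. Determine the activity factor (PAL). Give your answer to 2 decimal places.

Activity factor = TEE ÷ BMR = 2440 ÷ 1984 = 1.23.

1.23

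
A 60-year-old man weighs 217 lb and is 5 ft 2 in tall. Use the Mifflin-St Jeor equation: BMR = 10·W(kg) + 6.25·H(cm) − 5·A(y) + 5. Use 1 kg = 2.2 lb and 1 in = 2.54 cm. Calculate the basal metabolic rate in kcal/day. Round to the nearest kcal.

1676 kcal/day

Convert to metric: weight = 217 ÷ 2.2 = 98.6364 kg; height = (5×12 + 2) × 2.54 = 62 × 2.54 = 157.48 cm.
Mifflin-St Jeor (male): BMR = 10(98.6364) + 6.25(157.48) − 5(60) + 5 = 986.3636 + 984.25 − 300 + 5 = 1675.6136 kcal/day.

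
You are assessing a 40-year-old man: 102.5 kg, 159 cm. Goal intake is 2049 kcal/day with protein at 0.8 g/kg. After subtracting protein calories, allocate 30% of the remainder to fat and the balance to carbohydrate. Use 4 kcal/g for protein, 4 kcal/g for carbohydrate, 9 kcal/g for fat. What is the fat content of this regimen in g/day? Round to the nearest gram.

Protein = 0.8 × 102.5 = 82 g → 82 × 4 = 328 kcal.
Non-protein calories = 2049 − 328 = 1721 kcal.
Fat: 30% × 1721 = 516.3 kcal; carbohydrate: 1204.7 kcal.
Fat: 516.3 kcal ÷ 9 kcal/g = 57.3667 g.

57 g/day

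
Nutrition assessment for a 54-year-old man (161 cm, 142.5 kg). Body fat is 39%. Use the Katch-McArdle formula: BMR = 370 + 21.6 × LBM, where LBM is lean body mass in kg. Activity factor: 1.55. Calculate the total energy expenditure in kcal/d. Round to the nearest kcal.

LBM = 142.5 × (1 − 0.39) = 86.925 kg. Katch-McArdle: BMR = 370 + 21.6 × 86.925 = 2247.58 kcal/day.
TEE = BMR × activity factor = 2247.58 × 1.55 = 3483.749 kcal/day.

3484 kcal/d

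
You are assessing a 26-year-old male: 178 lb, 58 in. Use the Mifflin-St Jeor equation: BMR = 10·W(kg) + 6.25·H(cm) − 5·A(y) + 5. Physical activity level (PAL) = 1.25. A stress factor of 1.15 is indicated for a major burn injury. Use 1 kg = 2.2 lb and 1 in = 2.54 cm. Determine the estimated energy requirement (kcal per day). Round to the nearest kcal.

Convert to metric: weight = 178 ÷ 2.2 = 80.9091 kg; height = 58 × 2.54 = 147.32 cm.
Mifflin-St Jeor (male): BMR = 10(80.9091) + 6.25(147.32) − 5(26) + 5 = 809.0909 + 920.75 − 130 + 5 = 1604.8409 kcal/day.
TEE = BMR × activity factor = 1604.8409 × 1.25 = 2006.0511 kcal/day.
Apply stress factor: 2006.0511 × 1.15 = 2306.9588 kcal/day.

2307 kcal per day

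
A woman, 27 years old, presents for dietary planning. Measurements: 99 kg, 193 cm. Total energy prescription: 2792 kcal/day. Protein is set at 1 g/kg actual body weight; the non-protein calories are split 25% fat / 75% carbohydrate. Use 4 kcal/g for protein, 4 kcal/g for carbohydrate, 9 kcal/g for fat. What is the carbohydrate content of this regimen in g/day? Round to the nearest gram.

Protein = 1 × 99 = 99 g → 99 × 4 = 396 kcal.
Non-protein calories = 2792 − 396 = 2396 kcal.
Fat: 25% × 2396 = 599 kcal; carbohydrate: 1797 kcal.
Carbohydrate: 1797 kcal ÷ 4 kcal/g = 449.25 g.

449 g/day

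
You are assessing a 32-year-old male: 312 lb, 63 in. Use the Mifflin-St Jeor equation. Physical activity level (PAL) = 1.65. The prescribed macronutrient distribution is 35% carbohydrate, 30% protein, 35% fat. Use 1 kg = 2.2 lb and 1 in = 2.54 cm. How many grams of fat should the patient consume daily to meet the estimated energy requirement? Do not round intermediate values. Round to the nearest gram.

Convert to metric: weight = 312 ÷ 2.2 = 141.8182 kg; height = 63 × 2.54 = 160.02 cm.
Mifflin-St Jeor (male): BMR = 10(141.8182) + 6.25(160.02) − 5(32) + 5 = 1418.1818 + 1000.125 − 160 + 5 = 2263.3068 kcal/day.
TEE = 2263.3068 × 1.65 = 3734.4563 kcal/day.
Fat energy = 35% × 3734.4563 = 1307.0597 kcal.
Fat = 1307.0597 ÷ 9 kcal/g = 145.2289 g.

145 g/day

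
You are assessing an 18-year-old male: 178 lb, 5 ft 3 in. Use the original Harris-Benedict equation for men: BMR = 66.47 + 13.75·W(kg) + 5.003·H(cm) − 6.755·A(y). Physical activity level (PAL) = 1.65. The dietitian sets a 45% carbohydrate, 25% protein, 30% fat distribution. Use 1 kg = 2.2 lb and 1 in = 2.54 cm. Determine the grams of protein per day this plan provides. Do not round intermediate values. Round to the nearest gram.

192 g/day

Convert to metric: weight = 178 ÷ 2.2 = 80.9091 kg; height = (5×12 + 3) × 2.54 = 63 × 2.54 = 160.02 cm.
Harris-Benedict: BMR = 66.47 + 13.75(80.9091) + 5.003(160.02) − 6.755(18) = 1857.9601 kcal/day.
TEE = 1857.9601 × 1.65 = 3065.6341 kcal/day.
Protein energy = 25% × 3065.6341 = 766.4085 kcal.
Protein = 766.4085 ÷ 4 kcal/g = 191.6021 g.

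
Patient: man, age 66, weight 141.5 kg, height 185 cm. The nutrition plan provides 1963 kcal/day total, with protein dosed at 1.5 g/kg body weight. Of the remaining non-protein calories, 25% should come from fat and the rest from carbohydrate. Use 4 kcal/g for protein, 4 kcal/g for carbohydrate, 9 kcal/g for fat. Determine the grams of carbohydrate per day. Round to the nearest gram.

Protein = 1.5 × 141.5 = 212.25 g → 212.25 × 4 = 849 kcal.
Non-protein calories = 1963 − 849 = 1114 kcal.
Fat: 25% × 1114 = 278.5 kcal; carbohydrate: 835.5 kcal.
Carbohydrate: 835.5 kcal ÷ 4 kcal/g = 208.875 g.

209 g/day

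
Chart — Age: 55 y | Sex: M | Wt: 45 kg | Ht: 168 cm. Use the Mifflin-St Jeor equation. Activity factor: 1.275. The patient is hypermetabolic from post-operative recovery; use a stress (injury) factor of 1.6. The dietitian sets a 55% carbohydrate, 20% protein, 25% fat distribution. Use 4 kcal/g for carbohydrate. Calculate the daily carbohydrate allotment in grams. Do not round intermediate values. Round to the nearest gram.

Mifflin-St Jeor (male): BMR = 10(45) + 6.25(168) − 5(55) + 5 = 450 + 1050 − 275 + 5 = 1230 kcal/day.
TEE = 1230 × 1.275 = 1568.25 kcal/day.
With stress factor 1.6: 1568.25 × 1.6 = 2509.2 kcal/day.
Carbohydrate energy = 55% × 2509.2 = 1380.06 kcal.
Carbohydrate = 1380.06 ÷ 4 kcal/g = 345.015 g.

345 g/day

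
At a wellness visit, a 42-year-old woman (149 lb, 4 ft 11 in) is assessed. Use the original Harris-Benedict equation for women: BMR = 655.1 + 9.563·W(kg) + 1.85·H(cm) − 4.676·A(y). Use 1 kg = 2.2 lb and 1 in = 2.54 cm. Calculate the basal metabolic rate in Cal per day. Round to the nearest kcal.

1384 Cal per day

Convert to metric: weight = 149 ÷ 2.2 = 67.7273 kg; height = (4×12 + 11) × 2.54 = 59 × 2.54 = 149.86 cm.
Harris-Benedict: BMR = 655.1 + 9.563(67.7273) + 1.85(149.86) − 4.676(42) = 1383.6249 kcal/day.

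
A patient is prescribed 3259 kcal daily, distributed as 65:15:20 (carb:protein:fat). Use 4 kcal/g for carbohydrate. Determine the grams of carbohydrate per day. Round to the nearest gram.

530 g/day

Carbohydrate energy = 65% × 3259 = 2118.35 kcal.
At 4 kcal/g: 2118.35 ÷ 4 = 529.5875 g.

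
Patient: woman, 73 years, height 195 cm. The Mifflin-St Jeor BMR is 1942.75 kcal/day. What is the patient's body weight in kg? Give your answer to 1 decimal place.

1942.75 = 10·W + 6.25(195) − 5(73) − 161
10·W = 1942.75 − 692.75 = 1250, so W = 125 kg.

125.0 kg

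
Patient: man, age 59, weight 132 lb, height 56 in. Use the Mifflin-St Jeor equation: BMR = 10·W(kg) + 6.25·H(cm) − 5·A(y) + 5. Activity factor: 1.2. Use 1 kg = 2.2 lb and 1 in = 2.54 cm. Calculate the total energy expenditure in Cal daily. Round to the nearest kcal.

Convert to metric: weight = 132 ÷ 2.2 = 60 kg; height = 56 × 2.54 = 142.24 cm.
Mifflin-St Jeor (male): BMR = 10(60) + 6.25(142.24) − 5(59) + 5 = 600 + 889 − 295 + 5 = 1199 kcal/day.
TEE = BMR × activity factor = 1199 × 1.2 = 1438.8 kcal/day.

1439 Cal daily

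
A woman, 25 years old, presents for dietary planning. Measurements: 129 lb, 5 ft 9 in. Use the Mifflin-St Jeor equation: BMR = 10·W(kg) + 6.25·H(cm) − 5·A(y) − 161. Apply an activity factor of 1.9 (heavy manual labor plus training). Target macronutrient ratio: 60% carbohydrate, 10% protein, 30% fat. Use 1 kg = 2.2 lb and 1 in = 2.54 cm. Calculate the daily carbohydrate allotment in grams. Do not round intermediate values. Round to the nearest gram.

Convert to metric: weight = 129 ÷ 2.2 = 58.6364 kg; height = (5×12 + 9) × 2.54 = 69 × 2.54 = 175.26 cm.
Mifflin-St Jeor (female): BMR = 10(58.6364) + 6.25(175.26) − 5(25) − 161 = 586.3636 + 1095.375 − 125 − 161 = 1395.7386 kcal/day.
TEE = 1395.7386 × 1.9 = 2651.9034 kcal/day.
Carbohydrate energy = 60% × 2651.9034 = 1591.142 kcal.
Carbohydrate = 1591.142 ÷ 4 kcal/g = 397.7855 g.

398 g/day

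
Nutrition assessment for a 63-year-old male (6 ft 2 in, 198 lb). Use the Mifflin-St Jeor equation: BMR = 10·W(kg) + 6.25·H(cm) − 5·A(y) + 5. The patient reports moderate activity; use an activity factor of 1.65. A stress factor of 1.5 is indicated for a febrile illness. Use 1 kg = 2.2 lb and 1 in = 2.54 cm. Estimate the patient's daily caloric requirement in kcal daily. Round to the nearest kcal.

Convert to metric: weight = 198 ÷ 2.2 = 90 kg; height = (6×12 + 2) × 2.54 = 74 × 2.54 = 187.96 cm.
Mifflin-St Jeor (male): BMR = 10(90) + 6.25(187.96) − 5(63) + 5 = 900 + 1174.75 − 315 + 5 = 1764.75 kcal/day.
TEE = BMR × activity factor = 1764.75 × 1.65 = 2911.8375 kcal/day.
Apply stress factor: 2911.8375 × 1.5 = 4367.7563 kcal/day.

4368 kcal daily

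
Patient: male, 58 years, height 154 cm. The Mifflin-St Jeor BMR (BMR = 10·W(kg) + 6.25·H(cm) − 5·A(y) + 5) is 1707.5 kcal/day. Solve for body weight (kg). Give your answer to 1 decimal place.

1707.5 = 10·W + 6.25(154) − 5(58) + 5
10·W = 1707.5 − 677.5 = 1030, so W = 103 kg.

103.0 kg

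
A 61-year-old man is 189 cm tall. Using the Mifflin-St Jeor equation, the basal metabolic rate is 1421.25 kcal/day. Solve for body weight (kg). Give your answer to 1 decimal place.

1421.25 = 10·W + 6.25(189) − 5(61) + 5
10·W = 1421.25 − 881.25 = 540, so W = 54 kg.

54.0 kg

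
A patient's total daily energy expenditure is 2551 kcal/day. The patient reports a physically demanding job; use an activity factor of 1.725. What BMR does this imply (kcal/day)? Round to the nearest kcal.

1479 kcal/day

BMR = TEE ÷ activity factor = 2551 ÷ 1.725 = 1478.8406 kcal/day.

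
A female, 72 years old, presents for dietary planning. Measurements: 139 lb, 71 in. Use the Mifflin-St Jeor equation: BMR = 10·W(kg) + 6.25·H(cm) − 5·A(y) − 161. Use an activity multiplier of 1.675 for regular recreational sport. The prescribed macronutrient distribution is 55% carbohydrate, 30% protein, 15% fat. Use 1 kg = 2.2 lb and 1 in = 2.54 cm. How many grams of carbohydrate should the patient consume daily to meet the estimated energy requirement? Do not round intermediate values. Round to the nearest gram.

Convert to metric: weight = 139 ÷ 2.2 = 63.1818 kg; height = 71 × 2.54 = 180.34 cm.
Mifflin-St Jeor (female): BMR = 10(63.1818) + 6.25(180.34) − 5(72) − 161 = 631.8182 + 1127.125 − 360 − 161 = 1237.9432 kcal/day.
TEE = 1237.9432 × 1.675 = 2073.5548 kcal/day.
Carbohydrate energy = 55% × 2073.5548 = 1140.4552 kcal.
Carbohydrate = 1140.4552 ÷ 4 kcal/g = 285.1138 g.

285 g/day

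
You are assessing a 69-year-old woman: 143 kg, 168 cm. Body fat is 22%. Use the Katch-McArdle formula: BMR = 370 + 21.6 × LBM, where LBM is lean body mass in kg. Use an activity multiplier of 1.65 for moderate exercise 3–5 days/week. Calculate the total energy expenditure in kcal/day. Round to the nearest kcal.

4586 kcal/day

LBM = 143 × (1 − 0.22) = 111.54 kg. Katch-McArdle: BMR = 370 + 21.6 × 111.54 = 2779.264 kcal/day.
TEE = BMR × activity factor = 2779.264 × 1.65 = 4585.7856 kcal/day.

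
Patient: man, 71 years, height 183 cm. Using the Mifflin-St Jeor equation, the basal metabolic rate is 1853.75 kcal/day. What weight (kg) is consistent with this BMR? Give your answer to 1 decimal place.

106.0 kg

1853.75 = 10·W + 6.25(183) − 5(71) + 5
10·W = 1853.75 − 793.75 = 1060, so W = 106 kg.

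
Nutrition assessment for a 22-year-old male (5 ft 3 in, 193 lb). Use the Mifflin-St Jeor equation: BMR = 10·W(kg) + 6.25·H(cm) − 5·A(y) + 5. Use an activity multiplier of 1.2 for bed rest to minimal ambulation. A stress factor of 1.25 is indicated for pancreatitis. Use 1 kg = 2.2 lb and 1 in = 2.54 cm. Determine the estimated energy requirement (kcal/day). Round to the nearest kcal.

Convert to metric: weight = 193 ÷ 2.2 = 87.7273 kg; height = (5×12 + 3) × 2.54 = 63 × 2.54 = 160.02 cm.
Mifflin-St Jeor (male): BMR = 10(87.7273) + 6.25(160.02) − 5(22) + 5 = 877.2727 + 1000.125 − 110 + 5 = 1772.3977 kcal/day.
TEE = BMR × activity factor = 1772.3977 × 1.2 = 2126.8773 kcal/day.
Apply stress factor: 2126.8773 × 1.25 = 2658.5966 kcal/day.

2659 kcal/day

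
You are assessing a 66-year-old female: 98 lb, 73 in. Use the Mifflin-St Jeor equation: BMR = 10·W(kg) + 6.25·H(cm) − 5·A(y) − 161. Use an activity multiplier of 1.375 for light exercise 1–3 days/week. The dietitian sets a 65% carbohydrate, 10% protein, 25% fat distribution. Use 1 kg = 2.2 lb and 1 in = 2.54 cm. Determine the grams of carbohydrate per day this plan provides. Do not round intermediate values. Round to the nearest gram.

Convert to metric: weight = 98 ÷ 2.2 = 44.5455 kg; height = 73 × 2.54 = 185.42 cm.
Mifflin-St Jeor (female): BMR = 10(44.5455) + 6.25(185.42) − 5(66) − 161 = 445.4545 + 1158.875 − 330 − 161 = 1113.3295 kcal/day.
TEE = 1113.3295 × 1.375 = 1530.8281 kcal/day.
Carbohydrate energy = 65% × 1530.8281 = 995.0383 kcal.
Carbohydrate = 995.0383 ÷ 4 kcal/g = 248.7596 g.

249 g/day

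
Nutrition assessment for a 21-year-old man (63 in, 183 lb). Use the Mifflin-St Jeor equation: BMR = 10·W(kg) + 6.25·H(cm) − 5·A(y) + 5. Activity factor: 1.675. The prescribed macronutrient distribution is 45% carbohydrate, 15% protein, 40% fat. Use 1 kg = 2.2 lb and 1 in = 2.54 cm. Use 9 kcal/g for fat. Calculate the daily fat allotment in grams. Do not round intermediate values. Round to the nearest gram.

Convert to metric: weight = 183 ÷ 2.2 = 83.1818 kg; height = 63 × 2.54 = 160.02 cm.
Mifflin-St Jeor (male): BMR = 10(83.1818) + 6.25(160.02) − 5(21) + 5 = 831.8182 + 1000.125 − 105 + 5 = 1731.9432 kcal/day.
TEE = 1731.9432 × 1.675 = 2901.0048 kcal/day.
Fat energy = 40% × 2901.0048 = 1160.4019 kcal.
Fat = 1160.4019 ÷ 9 kcal/g = 128.9335 g.

129 g/day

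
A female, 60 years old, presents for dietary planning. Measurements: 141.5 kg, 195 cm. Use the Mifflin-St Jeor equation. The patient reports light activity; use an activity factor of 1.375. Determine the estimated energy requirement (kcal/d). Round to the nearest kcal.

2988 kcal/d

Mifflin-St Jeor (female): BMR = 10(141.5) + 6.25(195) − 5(60) − 161 = 1415 + 1218.75 − 300 − 161 = 2172.75 kcal/day.
TEE = BMR × activity factor = 2172.75 × 1.375 = 2987.5313 kcal/day.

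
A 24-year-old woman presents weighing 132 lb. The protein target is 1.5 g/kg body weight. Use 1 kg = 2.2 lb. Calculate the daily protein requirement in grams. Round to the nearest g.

90 g/day

Weight in kg = 132 ÷ 2.2 = 60 kg.
Protein = 1.5 g/kg × 60 kg = 90 g/day.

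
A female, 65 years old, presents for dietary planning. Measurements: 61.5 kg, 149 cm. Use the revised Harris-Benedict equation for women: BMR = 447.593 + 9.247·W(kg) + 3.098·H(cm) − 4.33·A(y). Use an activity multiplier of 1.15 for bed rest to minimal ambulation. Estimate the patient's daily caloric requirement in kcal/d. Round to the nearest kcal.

Harris-Benedict: BMR = 447.593 + 9.247(61.5) + 3.098(149) − 4.33(65) = 1196.4355 kcal/day.
TEE = BMR × activity factor = 1196.4355 × 1.15 = 1375.9008 kcal/day.

1376 kcal/d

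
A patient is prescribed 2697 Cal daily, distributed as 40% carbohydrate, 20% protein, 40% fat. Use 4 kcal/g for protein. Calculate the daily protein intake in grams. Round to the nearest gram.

135 g/day

Protein energy = 20% × 2697 = 539.4 kcal.
At 4 kcal/g: 539.4 ÷ 4 = 134.85 g.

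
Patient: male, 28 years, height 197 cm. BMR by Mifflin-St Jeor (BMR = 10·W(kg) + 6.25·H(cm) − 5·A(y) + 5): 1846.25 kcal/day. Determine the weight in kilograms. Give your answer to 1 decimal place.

1846.25 = 10·W + 6.25(197) − 5(28) + 5
10·W = 1846.25 − 1096.25 = 750, so W = 75 kg.

75.0 kg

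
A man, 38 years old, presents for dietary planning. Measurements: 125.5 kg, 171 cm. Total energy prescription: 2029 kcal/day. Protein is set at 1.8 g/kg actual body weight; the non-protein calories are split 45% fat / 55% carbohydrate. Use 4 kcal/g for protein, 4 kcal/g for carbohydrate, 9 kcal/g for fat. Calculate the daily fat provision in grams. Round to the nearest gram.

Protein = 1.8 × 125.5 = 225.9 g → 225.9 × 4 = 903.6 kcal.
Non-protein calories = 2029 − 903.6 = 1125.4 kcal.
Fat: 45% × 1125.4 = 506.43 kcal; carbohydrate: 618.97 kcal.
Fat: 506.43 kcal ÷ 9 kcal/g = 56.27 g.

56 g/day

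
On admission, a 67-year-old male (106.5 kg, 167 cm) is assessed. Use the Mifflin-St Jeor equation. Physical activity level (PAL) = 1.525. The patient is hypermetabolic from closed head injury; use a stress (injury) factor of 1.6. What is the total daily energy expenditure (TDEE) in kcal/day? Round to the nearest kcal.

Mifflin-St Jeor (male): BMR = 10(106.5) + 6.25(167) − 5(67) + 5 = 1065 + 1043.75 − 335 + 5 = 1778.75 kcal/day.
TEE = BMR × activity factor = 1778.75 × 1.525 = 2712.5938 kcal/day.
Apply stress factor: 2712.5938 × 1.6 = 4340.15 kcal/day.

4340 kcal/day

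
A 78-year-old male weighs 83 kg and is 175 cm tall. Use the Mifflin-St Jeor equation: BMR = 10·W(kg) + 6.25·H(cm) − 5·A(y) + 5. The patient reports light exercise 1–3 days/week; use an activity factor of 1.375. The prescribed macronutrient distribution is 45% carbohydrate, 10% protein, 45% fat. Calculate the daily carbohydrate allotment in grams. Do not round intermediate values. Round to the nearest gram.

Mifflin-St Jeor (male): BMR = 10(83) + 6.25(175) − 5(78) + 5 = 830 + 1093.75 − 390 + 5 = 1538.75 kcal/day.
TEE = 1538.75 × 1.375 = 2115.7813 kcal/day.
Carbohydrate energy = 45% × 2115.7813 = 952.1016 kcal.
Carbohydrate = 952.1016 ÷ 4 kcal/g = 238.0254 g.

238 g/day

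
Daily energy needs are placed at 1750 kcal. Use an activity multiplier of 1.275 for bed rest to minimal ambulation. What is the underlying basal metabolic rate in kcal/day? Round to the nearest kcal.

BMR = TEE ÷ activity factor = 1750 ÷ 1.275 = 1372.549 kcal/day.

1373 kcal/day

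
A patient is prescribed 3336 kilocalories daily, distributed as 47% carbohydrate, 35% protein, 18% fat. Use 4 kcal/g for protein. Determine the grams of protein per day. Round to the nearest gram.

292 g/day

Protein energy = 35% × 3336 = 1167.6 kcal.
At 4 kcal/g: 1167.6 ÷ 4 = 291.9 g.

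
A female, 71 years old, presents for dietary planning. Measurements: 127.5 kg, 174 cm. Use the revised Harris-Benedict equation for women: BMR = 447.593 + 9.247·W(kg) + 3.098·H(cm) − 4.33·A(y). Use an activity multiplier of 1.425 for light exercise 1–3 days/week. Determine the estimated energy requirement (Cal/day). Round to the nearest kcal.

2648 Cal/day

Harris-Benedict: BMR = 447.593 + 9.247(127.5) + 3.098(174) − 4.33(71) = 1858.2075 kcal/day.
TEE = BMR × activity factor = 1858.2075 × 1.425 = 2647.9457 kcal/day.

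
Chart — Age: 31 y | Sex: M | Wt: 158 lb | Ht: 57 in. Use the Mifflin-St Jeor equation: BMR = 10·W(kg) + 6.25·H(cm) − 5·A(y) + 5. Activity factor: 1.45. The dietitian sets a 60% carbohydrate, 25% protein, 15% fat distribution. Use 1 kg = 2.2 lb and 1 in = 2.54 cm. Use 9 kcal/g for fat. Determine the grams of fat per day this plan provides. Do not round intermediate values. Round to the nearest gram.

36 g/day

Convert to metric: weight = 158 ÷ 2.2 = 71.8182 kg; height = 57 × 2.54 = 144.78 cm.
Mifflin-St Jeor (male): BMR = 10(71.8182) + 6.25(144.78) − 5(31) + 5 = 718.1818 + 904.875 − 155 + 5 = 1473.0568 kcal/day.
TEE = 1473.0568 × 1.45 = 2135.9324 kcal/day.
Fat energy = 15% × 2135.9324 = 320.3899 kcal.
Fat = 320.3899 ÷ 9 kcal/g = 35.5989 g.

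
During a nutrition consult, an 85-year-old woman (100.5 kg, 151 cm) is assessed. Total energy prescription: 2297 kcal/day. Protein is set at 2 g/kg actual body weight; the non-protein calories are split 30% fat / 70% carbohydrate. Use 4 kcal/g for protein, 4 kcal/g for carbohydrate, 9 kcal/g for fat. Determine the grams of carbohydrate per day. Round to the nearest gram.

Protein = 2 × 100.5 = 201 g → 201 × 4 = 804 kcal.
Non-protein calories = 2297 − 804 = 1493 kcal.
Fat: 30% × 1493 = 447.9 kcal; carbohydrate: 1045.1 kcal.
Carbohydrate: 1045.1 kcal ÷ 4 kcal/g = 261.275 g.

261 g/day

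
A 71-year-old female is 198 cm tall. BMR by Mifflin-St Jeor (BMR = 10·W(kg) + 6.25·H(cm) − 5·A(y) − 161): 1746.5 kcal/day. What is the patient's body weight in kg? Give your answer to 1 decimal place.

102.5 kg

1746.5 = 10·W + 6.25(198) − 5(71) − 161
10·W = 1746.5 − 721.5 = 1025, so W = 102.5 kg.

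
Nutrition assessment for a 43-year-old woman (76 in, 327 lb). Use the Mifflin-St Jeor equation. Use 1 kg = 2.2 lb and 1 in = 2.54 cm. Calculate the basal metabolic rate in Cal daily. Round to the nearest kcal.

2317 Cal daily

Convert to metric: weight = 327 ÷ 2.2 = 148.6364 kg; height = 76 × 2.54 = 193.04 cm.
Mifflin-St Jeor (female): BMR = 10(148.6364) + 6.25(193.04) − 5(43) − 161 = 1486.3636 + 1206.5 − 215 − 161 = 2316.8636 kcal/day.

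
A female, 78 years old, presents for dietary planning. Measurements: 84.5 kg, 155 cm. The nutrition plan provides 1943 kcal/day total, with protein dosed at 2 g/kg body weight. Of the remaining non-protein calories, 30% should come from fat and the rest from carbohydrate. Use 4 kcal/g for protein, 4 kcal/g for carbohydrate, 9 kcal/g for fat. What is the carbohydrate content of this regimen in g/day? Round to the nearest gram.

222 g/day

Protein = 2 × 84.5 = 169 g → 169 × 4 = 676 kcal.
Non-protein calories = 1943 − 676 = 1267 kcal.
Fat: 30% × 1267 = 380.1 kcal; carbohydrate: 886.9 kcal.
Carbohydrate: 886.9 kcal ÷ 4 kcal/g = 221.725 g.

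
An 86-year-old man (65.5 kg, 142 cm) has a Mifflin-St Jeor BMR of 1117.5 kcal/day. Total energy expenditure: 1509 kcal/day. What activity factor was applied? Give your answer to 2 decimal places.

Activity factor = TEE ÷ BMR = 1509 ÷ 1117.5 = 1.35.

1.35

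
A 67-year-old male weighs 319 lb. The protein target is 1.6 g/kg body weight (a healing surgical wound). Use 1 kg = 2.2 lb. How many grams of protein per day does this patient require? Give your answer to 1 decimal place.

Weight in kg = 319 ÷ 2.2 = 145 kg.
Protein = 1.6 g/kg × 145 kg = 232 g/day.

232.0 g/day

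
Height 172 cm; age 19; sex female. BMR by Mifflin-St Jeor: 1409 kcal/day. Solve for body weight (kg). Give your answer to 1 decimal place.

1409 = 10·W + 6.25(172) − 5(19) − 161
10·W = 1409 − 819 = 590, so W = 59 kg.

59.0 kg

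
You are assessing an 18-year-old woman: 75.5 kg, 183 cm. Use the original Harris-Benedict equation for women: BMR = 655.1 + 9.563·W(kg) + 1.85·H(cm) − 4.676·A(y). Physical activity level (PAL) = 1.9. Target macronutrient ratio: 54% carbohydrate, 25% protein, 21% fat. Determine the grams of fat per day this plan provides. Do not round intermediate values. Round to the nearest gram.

Harris-Benedict: BMR = 655.1 + 9.563(75.5) + 1.85(183) − 4.676(18) = 1631.4885 kcal/day.
TEE = 1631.4885 × 1.9 = 3099.8282 kcal/day.
Fat energy = 21% × 3099.8282 = 650.9639 kcal.
Fat = 650.9639 ÷ 9 kcal/g = 72.3293 g.

72 g/day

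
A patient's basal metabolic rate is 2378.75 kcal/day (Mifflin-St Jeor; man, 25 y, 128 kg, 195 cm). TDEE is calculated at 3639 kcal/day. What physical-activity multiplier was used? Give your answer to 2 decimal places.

Activity factor = TEE ÷ BMR = 3639 ÷ 2378.75 = 1.53.

1.53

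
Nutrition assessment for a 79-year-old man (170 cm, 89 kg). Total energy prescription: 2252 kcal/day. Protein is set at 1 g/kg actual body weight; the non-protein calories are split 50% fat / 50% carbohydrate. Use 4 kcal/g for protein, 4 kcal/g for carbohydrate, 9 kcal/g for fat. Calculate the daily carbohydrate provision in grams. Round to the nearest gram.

237 g/day

Protein = 1 × 89 = 89 g → 89 × 4 = 356 kcal.
Non-protein calories = 2252 − 356 = 1896 kcal.
Fat: 50% × 1896 = 948 kcal; carbohydrate: 948 kcal.
Carbohydrate: 948 kcal ÷ 4 kcal/g = 237 g.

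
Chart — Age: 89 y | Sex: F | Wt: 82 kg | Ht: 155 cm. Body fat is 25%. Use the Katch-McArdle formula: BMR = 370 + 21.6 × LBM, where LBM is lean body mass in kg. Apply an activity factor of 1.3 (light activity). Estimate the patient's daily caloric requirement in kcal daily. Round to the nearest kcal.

2208 kcal daily

LBM = 82 × (1 − 0.25) = 61.5 kg. Katch-McArdle: BMR = 370 + 21.6 × 61.5 = 1698.4 kcal/day.
TEE = BMR × activity factor = 1698.4 × 1.3 = 2207.92 kcal/day.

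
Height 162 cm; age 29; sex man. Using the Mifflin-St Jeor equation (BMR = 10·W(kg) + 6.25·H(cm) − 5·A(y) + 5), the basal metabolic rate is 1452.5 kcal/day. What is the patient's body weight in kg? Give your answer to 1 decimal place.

1452.5 = 10·W + 6.25(162) − 5(29) + 5
10·W = 1452.5 − 872.5 = 580, so W = 58 kg.

58.0 kg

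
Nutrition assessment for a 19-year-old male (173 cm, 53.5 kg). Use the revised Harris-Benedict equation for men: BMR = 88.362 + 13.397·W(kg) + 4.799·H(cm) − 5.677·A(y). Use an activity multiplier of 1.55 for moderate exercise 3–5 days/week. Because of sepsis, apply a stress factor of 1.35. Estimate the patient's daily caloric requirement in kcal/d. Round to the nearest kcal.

Harris-Benedict: BMR = 88.362 + 13.397(53.5) + 4.799(173) − 5.677(19) = 1527.4655 kcal/day.
TEE = BMR × activity factor = 1527.4655 × 1.55 = 2367.5715 kcal/day.
Apply stress factor: 2367.5715 × 1.35 = 3196.2216 kcal/day.

3196 kcal/d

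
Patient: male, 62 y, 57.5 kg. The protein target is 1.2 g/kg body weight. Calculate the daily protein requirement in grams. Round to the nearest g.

Protein = 1.2 g/kg × 57.5 kg = 69 g/day.

69 g/day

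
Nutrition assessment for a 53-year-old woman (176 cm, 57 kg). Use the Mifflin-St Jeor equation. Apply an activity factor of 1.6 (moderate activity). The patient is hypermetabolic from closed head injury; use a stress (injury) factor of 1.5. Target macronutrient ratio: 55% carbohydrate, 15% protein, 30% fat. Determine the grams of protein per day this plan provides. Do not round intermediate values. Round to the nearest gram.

Mifflin-St Jeor (female): BMR = 10(57) + 6.25(176) − 5(53) − 161 = 570 + 1100 − 265 − 161 = 1244 kcal/day.
TEE = 1244 × 1.6 = 1990.4 kcal/day.
With stress factor 1.5: 1990.4 × 1.5 = 2985.6 kcal/day.
Protein energy = 15% × 2985.6 = 447.84 kcal.
Protein = 447.84 ÷ 4 kcal/g = 111.96 g.

112 g/day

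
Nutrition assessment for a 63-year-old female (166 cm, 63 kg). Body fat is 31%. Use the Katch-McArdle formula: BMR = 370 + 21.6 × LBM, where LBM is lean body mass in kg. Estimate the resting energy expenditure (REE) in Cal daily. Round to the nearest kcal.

LBM = 63 × (1 − 0.31) = 43.47 kg. Katch-McArdle: BMR = 370 + 21.6 × 43.47 = 1308.952 kcal/day.

1309 Cal daily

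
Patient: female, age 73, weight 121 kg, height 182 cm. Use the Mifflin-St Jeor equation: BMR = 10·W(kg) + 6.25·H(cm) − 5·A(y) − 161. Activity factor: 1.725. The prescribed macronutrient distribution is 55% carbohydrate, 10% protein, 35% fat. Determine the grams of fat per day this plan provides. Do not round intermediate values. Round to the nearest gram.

122 g/day

Mifflin-St Jeor (female): BMR = 10(121) + 6.25(182) − 5(73) − 161 = 1210 + 1137.5 − 365 − 161 = 1821.5 kcal/day.
TEE = 1821.5 × 1.725 = 3142.0875 kcal/day.
Fat energy = 35% × 3142.0875 = 1099.7306 kcal.
Fat = 1099.7306 ÷ 9 kcal/g = 122.1923 g.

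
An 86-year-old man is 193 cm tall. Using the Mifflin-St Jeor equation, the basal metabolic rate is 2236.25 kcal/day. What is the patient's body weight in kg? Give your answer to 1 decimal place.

2236.25 = 10·W + 6.25(193) − 5(86) + 5
10·W = 2236.25 − 781.25 = 1455, so W = 145.5 kg.

145.5 kg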